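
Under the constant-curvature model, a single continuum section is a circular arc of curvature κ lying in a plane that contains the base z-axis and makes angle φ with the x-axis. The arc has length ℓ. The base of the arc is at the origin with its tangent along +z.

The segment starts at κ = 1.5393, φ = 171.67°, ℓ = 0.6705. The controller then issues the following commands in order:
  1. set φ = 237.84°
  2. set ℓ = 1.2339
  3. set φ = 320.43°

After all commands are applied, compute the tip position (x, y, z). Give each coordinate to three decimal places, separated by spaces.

0.662 -0.547 0.615

initial: κ=1.5393, φ=171.67°, ℓ=0.6705
cmd 1: set φ=237.84° → (κ,φ,ℓ)=(1.5393,237.84°,0.6705) → tip=(-0.1684,-0.2678,0.5576)
cmd 2: set ℓ=1.2339 → (κ,φ,ℓ)=(1.5393,237.84°,1.2339) → tip=(-0.4574,-0.7274,0.6149)
cmd 3: set φ=320.43° → (κ,φ,ℓ)=(1.5393,320.43°,1.2339) → tip=(0.6624,-0.5474,0.6149)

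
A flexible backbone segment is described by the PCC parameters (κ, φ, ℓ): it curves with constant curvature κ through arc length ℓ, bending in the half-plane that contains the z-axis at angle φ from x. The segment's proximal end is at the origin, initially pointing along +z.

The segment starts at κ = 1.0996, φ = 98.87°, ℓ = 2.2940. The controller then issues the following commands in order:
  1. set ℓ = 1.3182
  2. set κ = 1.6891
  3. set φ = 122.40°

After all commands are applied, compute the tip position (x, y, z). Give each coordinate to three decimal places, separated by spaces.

-0.511 0.805 0.469

initial: κ=1.0996, φ=98.87°, ℓ=2.2940
cmd 1: set ℓ=1.3182 → (κ,φ,ℓ)=(1.0996,98.87°,1.3182) → tip=(-0.1233,0.7898,0.9027)
cmd 2: set κ=1.6891 → (κ,φ,ℓ)=(1.6891,98.87°,1.3182) → tip=(-0.1470,0.9416,0.4692)
cmd 3: set φ=122.40° → (κ,φ,ℓ)=(1.6891,122.40°,1.3182) → tip=(-0.5107,0.8047,0.4692)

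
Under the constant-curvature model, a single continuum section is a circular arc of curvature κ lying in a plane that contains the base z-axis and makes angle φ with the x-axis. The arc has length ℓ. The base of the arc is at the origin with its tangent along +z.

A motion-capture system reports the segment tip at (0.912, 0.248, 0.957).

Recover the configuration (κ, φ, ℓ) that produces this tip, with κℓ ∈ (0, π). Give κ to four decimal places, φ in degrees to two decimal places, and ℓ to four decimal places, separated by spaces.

ρ = √(x²+y²) = √(0.912² + 0.248²) = 0.94512
φ = atan2(y, x) mod 360° = atan2(0.248, 0.912) = 15.2126°
|p|² = ρ² + z² = 0.94512² + 0.957² = 1.80910
κ = 2ρ / |p|² = 2×0.94512 / 1.80910 = 1.04485
θ = 2·atan2(ρ, z) = 2·atan2(0.94512, 0.957) = 1.55830 rad
ℓ = θ/κ = 1.55830/1.04485 = 1.49141

1.0449 15.21 1.4914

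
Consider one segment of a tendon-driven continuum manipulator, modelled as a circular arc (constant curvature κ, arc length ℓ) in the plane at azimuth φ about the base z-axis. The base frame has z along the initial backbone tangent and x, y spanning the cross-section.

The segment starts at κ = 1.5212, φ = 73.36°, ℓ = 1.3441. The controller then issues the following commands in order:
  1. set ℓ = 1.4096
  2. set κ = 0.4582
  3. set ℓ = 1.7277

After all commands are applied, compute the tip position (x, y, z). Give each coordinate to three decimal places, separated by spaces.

0.186 0.622 1.553

initial: κ=1.5212, φ=73.36°, ℓ=1.3441
cmd 1: set ℓ=1.4096 → (κ,φ,ℓ)=(1.5212,73.36°,1.4096) → tip=(0.2904,0.9716,0.5522)
cmd 2: set κ=0.4582 → (κ,φ,ℓ)=(0.4582,73.36°,1.4096) → tip=(0.1259,0.4212,1.3136)
cmd 3: set ℓ=1.7277 → (κ,φ,ℓ)=(0.4582,73.36°,1.7277) → tip=(0.1858,0.6217,1.5528)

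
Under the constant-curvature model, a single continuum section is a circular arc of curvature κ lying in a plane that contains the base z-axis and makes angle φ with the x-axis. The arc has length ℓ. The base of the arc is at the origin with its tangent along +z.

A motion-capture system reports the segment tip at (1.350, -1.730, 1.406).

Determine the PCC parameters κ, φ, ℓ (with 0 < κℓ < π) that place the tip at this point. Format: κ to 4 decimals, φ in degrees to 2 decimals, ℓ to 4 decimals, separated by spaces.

0.6462 307.97 3.0983

ρ = √(x²+y²) = √(1.350² + -1.730²) = 2.19440
φ = atan2(y, x) mod 360° = atan2(-1.730, 1.350) = 307.9666°
|p|² = ρ² + z² = 2.19440² + 1.406² = 6.79224
κ = 2ρ / |p|² = 2×2.19440 / 6.79224 = 0.64615
θ = 2·atan2(ρ, z) = 2·atan2(2.19440, 1.406) = 2.00194 rad
ℓ = θ/κ = 2.00194/0.64615 = 3.09826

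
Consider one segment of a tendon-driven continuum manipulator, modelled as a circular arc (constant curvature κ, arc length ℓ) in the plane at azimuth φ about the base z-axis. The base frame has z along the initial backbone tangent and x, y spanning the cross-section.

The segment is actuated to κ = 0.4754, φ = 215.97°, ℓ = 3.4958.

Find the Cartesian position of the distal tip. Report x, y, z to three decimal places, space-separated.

-1.857 -1.348 2.095

θ = κ·ℓ = 0.4754 × 3.4958 = 1.66190 rad
ρ = (1 − cos θ)/κ = (1 − -0.09098)/0.4754 = 2.29487
z = sin θ / κ = 0.99585/0.4754 = 2.09477
x = ρ cos φ = 2.29487 × cos(215.97°) = -1.85729
y = ρ sin φ = 2.29487 × sin(215.97°) = -1.34792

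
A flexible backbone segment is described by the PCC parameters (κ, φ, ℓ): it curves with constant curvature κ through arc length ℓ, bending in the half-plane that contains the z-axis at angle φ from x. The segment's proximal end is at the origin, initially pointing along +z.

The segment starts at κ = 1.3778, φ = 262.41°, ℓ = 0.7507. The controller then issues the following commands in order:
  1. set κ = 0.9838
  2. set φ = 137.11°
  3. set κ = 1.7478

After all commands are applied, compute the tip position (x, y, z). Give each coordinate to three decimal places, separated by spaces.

-0.312 0.290 0.553

initial: κ=1.3778, φ=262.41°, ℓ=0.7507
cmd 1: set κ=0.9838 → (κ,φ,ℓ)=(0.9838,262.41°,0.7507) → tip=(-0.0350,-0.2625,0.6843)
cmd 2: set φ=137.11° → (κ,φ,ℓ)=(0.9838,137.11°,0.7507) → tip=(-0.1940,0.1802,0.6843)
cmd 3: set κ=1.7478 → (κ,φ,ℓ)=(1.7478,137.11°,0.7507) → tip=(-0.3119,0.2898,0.5531)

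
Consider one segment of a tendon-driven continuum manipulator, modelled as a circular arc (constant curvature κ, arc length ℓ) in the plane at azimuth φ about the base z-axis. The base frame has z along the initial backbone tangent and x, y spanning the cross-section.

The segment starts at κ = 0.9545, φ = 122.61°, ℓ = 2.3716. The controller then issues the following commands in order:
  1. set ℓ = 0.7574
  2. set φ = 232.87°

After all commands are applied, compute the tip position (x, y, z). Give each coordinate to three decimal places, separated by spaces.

-0.158 -0.209 0.693

initial: κ=0.9545, φ=122.61°, ℓ=2.3716
cmd 1: set ℓ=0.7574 → (κ,φ,ℓ)=(0.9545,122.61°,0.7574) → tip=(-0.1412,0.2207,0.6931)
cmd 2: set φ=232.87° → (κ,φ,ℓ)=(0.9545,232.87°,0.7574) → tip=(-0.1582,-0.2089,0.6931)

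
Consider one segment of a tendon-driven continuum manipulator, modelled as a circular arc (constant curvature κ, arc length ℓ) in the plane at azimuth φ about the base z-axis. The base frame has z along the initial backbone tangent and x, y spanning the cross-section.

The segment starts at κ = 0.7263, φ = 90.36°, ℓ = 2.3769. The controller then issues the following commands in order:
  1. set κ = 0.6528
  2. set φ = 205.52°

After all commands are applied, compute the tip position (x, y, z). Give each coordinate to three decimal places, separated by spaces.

-1.356 -0.647 1.532

initial: κ=0.7263, φ=90.36°, ℓ=2.3769
cmd 1: set κ=0.6528 → (κ,φ,ℓ)=(0.6528,90.36°,2.3769) → tip=(-0.0094,1.5025,1.5316)
cmd 2: set φ=205.52° → (κ,φ,ℓ)=(0.6528,205.52°,2.3769) → tip=(-1.3559,-0.6473,1.5316)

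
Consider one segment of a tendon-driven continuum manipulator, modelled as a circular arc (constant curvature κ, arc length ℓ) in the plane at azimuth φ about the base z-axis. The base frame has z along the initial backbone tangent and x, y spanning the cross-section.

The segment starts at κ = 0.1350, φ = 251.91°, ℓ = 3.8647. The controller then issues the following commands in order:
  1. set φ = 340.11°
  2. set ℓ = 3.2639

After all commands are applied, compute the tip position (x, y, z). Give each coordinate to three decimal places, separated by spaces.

0.665 -0.241 3.159

initial: κ=0.1350, φ=251.91°, ℓ=3.8647
cmd 1: set φ=340.11° → (κ,φ,ℓ)=(0.1350,340.11°,3.8647) → tip=(0.9267,-0.3353,3.6917)
cmd 2: set ℓ=3.2639 → (κ,φ,ℓ)=(0.1350,340.11°,3.2639) → tip=(0.6653,-0.2407,3.1593)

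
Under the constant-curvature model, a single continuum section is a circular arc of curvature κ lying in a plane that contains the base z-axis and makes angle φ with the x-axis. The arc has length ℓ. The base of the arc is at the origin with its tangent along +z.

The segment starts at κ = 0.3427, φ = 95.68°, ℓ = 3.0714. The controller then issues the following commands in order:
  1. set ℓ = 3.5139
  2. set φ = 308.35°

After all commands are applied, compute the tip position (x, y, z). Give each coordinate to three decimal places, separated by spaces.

initial: κ=0.3427, φ=95.68°, ℓ=3.0714
cmd 1: set ℓ=3.5139 → (κ,φ,ℓ)=(0.3427,95.68°,3.5139) → tip=(-0.1853,1.8629,2.7241)
cmd 2: set φ=308.35° → (κ,φ,ℓ)=(0.3427,308.35°,3.5139) → tip=(1.1616,-1.4682,2.7241)

1.162 -1.468 2.724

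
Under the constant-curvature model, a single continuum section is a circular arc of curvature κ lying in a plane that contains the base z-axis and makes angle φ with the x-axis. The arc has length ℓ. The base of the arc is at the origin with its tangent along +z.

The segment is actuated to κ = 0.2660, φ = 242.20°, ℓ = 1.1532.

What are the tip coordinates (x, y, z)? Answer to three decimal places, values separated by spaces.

-0.082 -0.155 1.135

θ = κ·ℓ = 0.2660 × 1.1532 = 0.30675 rad
ρ = (1 − cos θ)/κ = (1 − 0.95332)/0.2660 = 0.17549
z = sin θ / κ = 0.30196/0.2660 = 1.13520
x = ρ cos φ = 0.17549 × cos(242.20°) = -0.08185
y = ρ sin φ = 0.17549 × sin(242.20°) = -0.15524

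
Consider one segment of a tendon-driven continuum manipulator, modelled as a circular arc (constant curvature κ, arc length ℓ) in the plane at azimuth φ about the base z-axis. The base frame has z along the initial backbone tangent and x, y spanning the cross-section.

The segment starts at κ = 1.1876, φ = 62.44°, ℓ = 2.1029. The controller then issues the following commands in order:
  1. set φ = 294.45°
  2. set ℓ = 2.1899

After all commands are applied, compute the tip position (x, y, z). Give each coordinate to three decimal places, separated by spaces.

0.647 -1.424 0.434

initial: κ=1.1876, φ=62.44°, ℓ=2.1029
cmd 1: set φ=294.45° → (κ,φ,ℓ)=(1.1876,294.45°,2.1029) → tip=(0.6272,-1.3794,0.5057)
cmd 2: set ℓ=2.1899 → (κ,φ,ℓ)=(1.1876,294.45°,2.1899) → tip=(0.6473,-1.4236,0.4335)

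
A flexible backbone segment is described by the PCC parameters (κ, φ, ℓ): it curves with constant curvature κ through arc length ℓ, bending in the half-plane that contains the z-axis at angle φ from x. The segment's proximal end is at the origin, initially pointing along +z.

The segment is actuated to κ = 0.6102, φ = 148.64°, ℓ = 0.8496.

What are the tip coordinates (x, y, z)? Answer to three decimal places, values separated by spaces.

θ = κ·ℓ = 0.6102 × 0.8496 = 0.51843 rad
ρ = (1 − cos θ)/κ = (1 − 0.86860)/0.6102 = 0.21534
z = sin θ / κ = 0.49551/0.6102 = 0.81205
x = ρ cos φ = 0.21534 × cos(148.64°) = -0.18388
y = ρ sin φ = 0.21534 × sin(148.64°) = 0.11207

-0.184 0.112 0.812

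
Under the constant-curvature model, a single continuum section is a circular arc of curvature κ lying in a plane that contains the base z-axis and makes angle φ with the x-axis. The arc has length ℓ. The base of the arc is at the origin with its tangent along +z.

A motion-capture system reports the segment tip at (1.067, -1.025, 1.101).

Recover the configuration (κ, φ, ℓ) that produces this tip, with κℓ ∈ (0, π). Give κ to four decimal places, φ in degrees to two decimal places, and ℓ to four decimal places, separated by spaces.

ρ = √(x²+y²) = √(1.067² + -1.025²) = 1.47957
φ = atan2(y, x) mod 360° = atan2(-1.025, 1.067) = 316.1501°
|p|² = ρ² + z² = 1.47957² + 1.101² = 3.40131
κ = 2ρ / |p|² = 2×1.47957 / 3.40131 = 0.87000
θ = 2·atan2(ρ, z) = 2·atan2(1.47957, 1.101) = 1.86212 rad
ℓ = θ/κ = 1.86212/0.87000 = 2.14037

0.8700 316.15 2.1404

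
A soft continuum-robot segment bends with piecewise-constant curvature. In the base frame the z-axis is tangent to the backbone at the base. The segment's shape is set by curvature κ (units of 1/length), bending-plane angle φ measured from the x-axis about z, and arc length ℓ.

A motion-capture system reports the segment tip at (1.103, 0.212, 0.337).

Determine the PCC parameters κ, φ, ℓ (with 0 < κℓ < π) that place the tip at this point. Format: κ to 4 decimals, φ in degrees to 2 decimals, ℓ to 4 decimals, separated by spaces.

1.6336 10.88 1.5663

ρ = √(x²+y²) = √(1.103² + 0.212²) = 1.12319
φ = atan2(y, x) mod 360° = atan2(0.212, 1.103) = 10.8797°
|p|² = ρ² + z² = 1.12319² + 0.337² = 1.37512
κ = 2ρ / |p|² = 2×1.12319 / 1.37512 = 1.63358
θ = 2·atan2(ρ, z) = 2·atan2(1.12319, 0.337) = 2.55861 rad
ℓ = θ/κ = 2.55861/1.63358 = 1.56625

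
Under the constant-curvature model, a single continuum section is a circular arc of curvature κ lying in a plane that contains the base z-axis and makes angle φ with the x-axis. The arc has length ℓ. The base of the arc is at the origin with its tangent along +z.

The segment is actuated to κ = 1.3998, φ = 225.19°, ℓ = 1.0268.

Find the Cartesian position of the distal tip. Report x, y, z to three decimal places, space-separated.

θ = κ·ℓ = 1.3998 × 1.0268 = 1.43731 rad
ρ = (1 − cos θ)/κ = (1 − 0.13309)/1.3998 = 0.61931
z = sin θ / κ = 0.99110/1.3998 = 0.70803
x = ρ cos φ = 0.61931 × cos(225.19°) = -0.43647
y = ρ sin φ = 0.61931 × sin(225.19°) = -0.43937

-0.436 -0.439 0.708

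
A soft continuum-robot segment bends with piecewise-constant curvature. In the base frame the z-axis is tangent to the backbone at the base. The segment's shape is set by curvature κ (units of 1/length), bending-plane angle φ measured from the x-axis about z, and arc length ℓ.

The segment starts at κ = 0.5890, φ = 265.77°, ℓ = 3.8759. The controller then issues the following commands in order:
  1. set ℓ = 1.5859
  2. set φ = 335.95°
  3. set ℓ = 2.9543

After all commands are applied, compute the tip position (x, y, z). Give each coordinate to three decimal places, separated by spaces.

initial: κ=0.5890, φ=265.77°, ℓ=3.8759
cmd 1: set ℓ=1.5859 → (κ,φ,ℓ)=(0.5890,265.77°,1.5859) → tip=(-0.0508,-0.6865,1.3651)
cmd 2: set φ=335.95° → (κ,φ,ℓ)=(0.5890,335.95°,1.5859) → tip=(0.6286,-0.2805,1.3651)
cmd 3: set ℓ=2.9543 → (κ,φ,ℓ)=(0.5890,335.95°,2.9543) → tip=(1.8116,-0.8085,1.6735)

1.812 -0.808 1.674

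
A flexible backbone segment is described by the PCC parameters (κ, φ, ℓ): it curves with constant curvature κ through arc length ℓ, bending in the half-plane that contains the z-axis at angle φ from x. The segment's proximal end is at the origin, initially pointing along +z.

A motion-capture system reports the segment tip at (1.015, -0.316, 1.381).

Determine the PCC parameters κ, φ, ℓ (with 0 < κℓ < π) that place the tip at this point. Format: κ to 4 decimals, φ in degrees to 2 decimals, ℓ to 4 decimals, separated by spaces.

ρ = √(x²+y²) = √(1.015² + -0.316²) = 1.06305
φ = atan2(y, x) mod 360° = atan2(-0.316, 1.015) = 342.7071°
|p|² = ρ² + z² = 1.06305² + 1.381² = 3.03724
κ = 2ρ / |p|² = 2×1.06305 / 3.03724 = 0.70001
θ = 2·atan2(ρ, z) = 2·atan2(1.06305, 1.381) = 1.31207 rad
ℓ = θ/κ = 1.31207/0.70001 = 1.87435

0.7000 342.71 1.8744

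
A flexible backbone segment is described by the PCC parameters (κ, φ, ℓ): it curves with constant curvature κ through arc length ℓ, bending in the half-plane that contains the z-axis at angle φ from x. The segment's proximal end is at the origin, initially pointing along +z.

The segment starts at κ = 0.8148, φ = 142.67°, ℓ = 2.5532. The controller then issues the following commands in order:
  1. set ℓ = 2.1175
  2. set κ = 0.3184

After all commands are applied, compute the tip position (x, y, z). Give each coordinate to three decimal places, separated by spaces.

initial: κ=0.8148, φ=142.67°, ℓ=2.5532
cmd 1: set ℓ=2.1175 → (κ,φ,ℓ)=(0.8148,142.67°,2.1175) → tip=(-1.1261,0.8588,1.2127)
cmd 2: set κ=0.3184 → (κ,φ,ℓ)=(0.3184,142.67°,2.1175) → tip=(-0.5464,0.4167,1.9607)

-0.546 0.417 1.961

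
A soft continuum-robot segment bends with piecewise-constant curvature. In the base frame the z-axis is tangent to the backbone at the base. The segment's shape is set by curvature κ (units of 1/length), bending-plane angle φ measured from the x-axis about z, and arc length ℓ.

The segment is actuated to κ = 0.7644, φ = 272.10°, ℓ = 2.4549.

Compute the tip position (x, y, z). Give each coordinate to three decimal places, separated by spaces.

θ = κ·ℓ = 0.7644 × 2.4549 = 1.87653 rad
ρ = (1 − cos θ)/κ = (1 − -0.30099)/0.7644 = 1.70197
z = sin θ / κ = 0.95363/0.7644 = 1.24755
x = ρ cos φ = 1.70197 × cos(272.10°) = 0.06237
y = ρ sin φ = 1.70197 × sin(272.10°) = -1.70083

0.062 -1.701 1.248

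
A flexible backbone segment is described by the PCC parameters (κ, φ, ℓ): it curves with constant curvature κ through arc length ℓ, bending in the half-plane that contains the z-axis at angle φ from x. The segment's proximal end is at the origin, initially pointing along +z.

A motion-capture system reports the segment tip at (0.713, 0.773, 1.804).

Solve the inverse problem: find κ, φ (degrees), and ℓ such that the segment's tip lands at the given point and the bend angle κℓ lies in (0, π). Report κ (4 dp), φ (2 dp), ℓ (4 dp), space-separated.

ρ = √(x²+y²) = √(0.713² + 0.773²) = 1.05162
φ = atan2(y, x) mod 360° = atan2(0.773, 0.713) = 47.3122°
|p|² = ρ² + z² = 1.05162² + 1.804² = 4.36031
κ = 2ρ / |p|² = 2×1.05162 / 4.36031 = 0.48236
θ = 2·atan2(ρ, z) = 2·atan2(1.05162, 1.804) = 1.05556 rad
ℓ = θ/κ = 1.05556/0.48236 = 2.18832

0.4824 47.31 2.1883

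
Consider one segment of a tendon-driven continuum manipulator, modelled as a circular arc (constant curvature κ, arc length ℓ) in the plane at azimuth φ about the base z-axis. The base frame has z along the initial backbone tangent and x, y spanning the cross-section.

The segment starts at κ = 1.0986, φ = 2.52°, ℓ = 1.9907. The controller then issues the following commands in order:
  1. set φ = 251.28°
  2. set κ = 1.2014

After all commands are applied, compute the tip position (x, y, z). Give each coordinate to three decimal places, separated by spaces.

initial: κ=1.0986, φ=2.52°, ℓ=1.9907
cmd 1: set φ=251.28° → (κ,φ,ℓ)=(1.0986,251.28°,1.9907) → tip=(-0.4610,-1.3603,0.7428)
cmd 2: set κ=1.2014 → (κ,φ,ℓ)=(1.2014,251.28°,1.9907) → tip=(-0.4626,-1.3652,0.5673)

-0.463 -1.365 0.567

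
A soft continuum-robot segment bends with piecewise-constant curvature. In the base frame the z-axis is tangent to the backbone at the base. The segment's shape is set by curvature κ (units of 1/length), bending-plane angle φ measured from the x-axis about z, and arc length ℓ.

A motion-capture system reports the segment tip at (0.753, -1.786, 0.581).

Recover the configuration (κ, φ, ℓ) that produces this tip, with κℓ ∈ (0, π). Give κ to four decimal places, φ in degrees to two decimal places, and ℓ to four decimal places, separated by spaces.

ρ = √(x²+y²) = √(0.753² + -1.786²) = 1.93825
φ = atan2(y, x) mod 360° = atan2(-1.786, 0.753) = 292.8609°
|p|² = ρ² + z² = 1.93825² + 0.581² = 4.09437
κ = 2ρ / |p|² = 2×1.93825 / 4.09437 = 0.94679
θ = 2·atan2(ρ, z) = 2·atan2(1.93825, 0.581) = 2.55913 rad
ℓ = θ/κ = 2.55913/0.94679 = 2.70296

0.9468 292.86 2.7030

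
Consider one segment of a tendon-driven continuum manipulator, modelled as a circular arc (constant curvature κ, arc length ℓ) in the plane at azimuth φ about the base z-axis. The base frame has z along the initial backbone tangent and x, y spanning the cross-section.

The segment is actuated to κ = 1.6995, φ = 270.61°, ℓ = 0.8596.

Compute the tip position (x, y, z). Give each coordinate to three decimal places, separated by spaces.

θ = κ·ℓ = 1.6995 × 0.8596 = 1.46089 rad
ρ = (1 − cos θ)/κ = (1 − 0.10968)/1.6995 = 0.52387
z = sin θ / κ = 0.99397/1.6995 = 0.58486
x = ρ cos φ = 0.52387 × cos(270.61°) = 0.00558
y = ρ sin φ = 0.52387 × sin(270.61°) = -0.52384

0.006 -0.524 0.585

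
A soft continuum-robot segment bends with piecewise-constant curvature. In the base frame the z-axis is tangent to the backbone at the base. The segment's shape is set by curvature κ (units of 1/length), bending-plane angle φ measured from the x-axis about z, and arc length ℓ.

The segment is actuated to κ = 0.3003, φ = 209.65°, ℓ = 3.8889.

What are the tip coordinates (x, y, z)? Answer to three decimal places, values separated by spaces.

-1.759 -1.001 3.063

θ = κ·ℓ = 0.3003 × 3.8889 = 1.16784 rad
ρ = (1 − cos θ)/κ = (1 − 0.39214)/0.3003 = 2.02417
z = sin θ / κ = 0.91990/0.3003 = 3.06328
x = ρ cos φ = 2.02417 × cos(209.65°) = -1.75913
y = ρ sin φ = 2.02417 × sin(209.65°) = -1.00136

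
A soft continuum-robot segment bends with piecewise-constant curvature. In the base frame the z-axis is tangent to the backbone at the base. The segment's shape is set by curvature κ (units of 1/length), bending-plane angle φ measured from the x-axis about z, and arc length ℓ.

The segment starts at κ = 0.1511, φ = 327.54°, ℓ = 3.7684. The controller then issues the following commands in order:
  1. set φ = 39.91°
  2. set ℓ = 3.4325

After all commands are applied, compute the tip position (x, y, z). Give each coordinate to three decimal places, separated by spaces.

0.668 0.558 3.281

initial: κ=0.1511, φ=327.54°, ℓ=3.7684
cmd 1: set φ=39.91° → (κ,φ,ℓ)=(0.1511,39.91°,3.7684) → tip=(0.8010,0.6699,3.5680)
cmd 2: set ℓ=3.4325 → (κ,φ,ℓ)=(0.1511,39.91°,3.4325) → tip=(0.6676,0.5584,3.2807)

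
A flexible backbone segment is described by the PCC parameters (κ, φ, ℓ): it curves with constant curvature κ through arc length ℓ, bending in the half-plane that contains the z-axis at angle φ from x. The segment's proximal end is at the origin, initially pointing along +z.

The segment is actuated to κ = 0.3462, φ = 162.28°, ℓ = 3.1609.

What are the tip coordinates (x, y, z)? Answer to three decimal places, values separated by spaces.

-1.489 0.476 2.567

θ = κ·ℓ = 0.3462 × 3.1609 = 1.09430 rad
ρ = (1 − cos θ)/κ = (1 − 0.45867)/0.3462 = 1.56365
z = sin θ / κ = 0.88861/0.3462 = 2.56675
x = ρ cos φ = 1.56365 × cos(162.28°) = -1.48946
y = ρ sin φ = 1.56365 × sin(162.28°) = 0.47592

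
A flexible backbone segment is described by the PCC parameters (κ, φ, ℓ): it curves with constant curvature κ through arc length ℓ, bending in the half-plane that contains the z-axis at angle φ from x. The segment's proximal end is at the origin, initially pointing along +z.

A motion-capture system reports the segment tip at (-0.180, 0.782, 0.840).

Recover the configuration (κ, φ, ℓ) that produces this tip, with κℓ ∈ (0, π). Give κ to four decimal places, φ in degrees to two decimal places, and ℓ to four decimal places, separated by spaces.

1.1892 102.96 1.2824

ρ = √(x²+y²) = √(-0.180² + 0.782²) = 0.80245
φ = atan2(y, x) mod 360° = atan2(0.782, -0.180) = 102.9625°
|p|² = ρ² + z² = 0.80245² + 0.840² = 1.34952
κ = 2ρ / |p|² = 2×0.80245 / 1.34952 = 1.18923
θ = 2·atan2(ρ, z) = 2·atan2(0.80245, 0.840) = 1.52508 rad
ℓ = θ/κ = 1.52508/1.18923 = 1.28241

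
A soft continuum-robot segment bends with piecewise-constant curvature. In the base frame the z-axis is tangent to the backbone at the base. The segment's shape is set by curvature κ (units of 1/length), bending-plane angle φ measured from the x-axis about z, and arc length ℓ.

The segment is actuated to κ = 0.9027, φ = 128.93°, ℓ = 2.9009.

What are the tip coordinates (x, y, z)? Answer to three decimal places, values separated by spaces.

θ = κ·ℓ = 0.9027 × 2.9009 = 2.61864 rad
ρ = (1 − cos θ)/κ = (1 − -0.86635)/0.9027 = 2.06752
z = sin θ / κ = 0.49944/0.9027 = 0.55327
x = ρ cos φ = 2.06752 × cos(128.93°) = -1.29917
y = ρ sin φ = 2.06752 × sin(128.93°) = 1.60835

-1.299 1.608 0.553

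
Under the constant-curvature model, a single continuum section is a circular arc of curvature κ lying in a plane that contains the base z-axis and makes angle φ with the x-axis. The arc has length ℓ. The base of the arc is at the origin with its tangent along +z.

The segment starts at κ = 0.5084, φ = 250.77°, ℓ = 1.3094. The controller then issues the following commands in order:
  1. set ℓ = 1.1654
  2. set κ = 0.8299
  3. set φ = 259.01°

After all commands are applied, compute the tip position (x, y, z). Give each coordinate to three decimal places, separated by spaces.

initial: κ=0.5084, φ=250.77°, ℓ=1.3094
cmd 1: set ℓ=1.1654 → (κ,φ,ℓ)=(0.5084,250.77°,1.1654) → tip=(-0.1104,-0.3166,1.0984)
cmd 2: set κ=0.8299 → (κ,φ,ℓ)=(0.8299,250.77°,1.1654) → tip=(-0.1716,-0.4919,0.9920)
cmd 3: set φ=259.01° → (κ,φ,ℓ)=(0.8299,259.01°,1.1654) → tip=(-0.0993,-0.5114,0.9920)

-0.099 -0.511 0.992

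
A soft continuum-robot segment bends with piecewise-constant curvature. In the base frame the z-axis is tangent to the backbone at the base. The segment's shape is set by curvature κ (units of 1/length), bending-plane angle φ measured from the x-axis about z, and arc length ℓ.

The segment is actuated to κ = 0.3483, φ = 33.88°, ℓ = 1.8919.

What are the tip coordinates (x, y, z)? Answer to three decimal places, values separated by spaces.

0.499 0.335 1.758

θ = κ·ℓ = 0.3483 × 1.8919 = 0.65895 rad
ρ = (1 − cos θ)/κ = (1 − 0.79064)/0.3483 = 0.60110
z = sin θ / κ = 0.61229/0.3483 = 1.75793
x = ρ cos φ = 0.60110 × cos(33.88°) = 0.49904
y = ρ sin φ = 0.60110 × sin(33.88°) = 0.33509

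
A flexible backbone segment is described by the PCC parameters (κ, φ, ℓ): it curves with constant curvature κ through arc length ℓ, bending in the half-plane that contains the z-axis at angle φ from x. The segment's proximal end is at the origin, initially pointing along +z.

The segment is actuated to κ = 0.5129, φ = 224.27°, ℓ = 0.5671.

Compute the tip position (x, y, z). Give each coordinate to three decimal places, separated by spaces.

θ = κ·ℓ = 0.5129 × 0.5671 = 0.29087 rad
ρ = (1 − cos θ)/κ = (1 − 0.95800)/0.5129 = 0.08190
z = sin θ / κ = 0.28678/0.5129 = 0.55914
x = ρ cos φ = 0.08190 × cos(224.27°) = -0.05864
y = ρ sin φ = 0.08190 × sin(224.27°) = -0.05717

-0.059 -0.057 0.559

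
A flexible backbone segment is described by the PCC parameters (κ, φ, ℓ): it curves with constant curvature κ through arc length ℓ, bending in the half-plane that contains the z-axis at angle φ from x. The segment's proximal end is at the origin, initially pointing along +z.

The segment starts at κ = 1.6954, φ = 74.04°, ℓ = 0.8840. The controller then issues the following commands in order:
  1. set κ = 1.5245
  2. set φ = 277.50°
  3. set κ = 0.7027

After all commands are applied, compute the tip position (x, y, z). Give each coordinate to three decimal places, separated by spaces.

0.035 -0.264 0.828

initial: κ=1.6954, φ=74.04°, ℓ=0.8840
cmd 1: set κ=1.5245 → (κ,φ,ℓ)=(1.5245,74.04°,0.8840) → tip=(0.1405,0.4911,0.6397)
cmd 2: set φ=277.50° → (κ,φ,ℓ)=(1.5245,277.50°,0.8840) → tip=(0.0667,-0.5064,0.6397)
cmd 3: set κ=0.7027 → (κ,φ,ℓ)=(0.7027,277.50°,0.8840) → tip=(0.0347,-0.2636,0.8282)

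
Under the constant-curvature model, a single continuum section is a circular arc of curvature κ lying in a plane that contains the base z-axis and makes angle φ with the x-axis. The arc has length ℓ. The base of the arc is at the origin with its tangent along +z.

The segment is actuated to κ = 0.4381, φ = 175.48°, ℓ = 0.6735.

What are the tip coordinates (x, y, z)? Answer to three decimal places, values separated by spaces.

θ = κ·ℓ = 0.4381 × 0.6735 = 0.29506 rad
ρ = (1 − cos θ)/κ = (1 − 0.95678)/0.4381 = 0.09864
z = sin θ / κ = 0.29080/0.4381 = 0.66377
x = ρ cos φ = 0.09864 × cos(175.48°) = -0.09834
y = ρ sin φ = 0.09864 × sin(175.48°) = 0.00777

-0.098 0.008 0.664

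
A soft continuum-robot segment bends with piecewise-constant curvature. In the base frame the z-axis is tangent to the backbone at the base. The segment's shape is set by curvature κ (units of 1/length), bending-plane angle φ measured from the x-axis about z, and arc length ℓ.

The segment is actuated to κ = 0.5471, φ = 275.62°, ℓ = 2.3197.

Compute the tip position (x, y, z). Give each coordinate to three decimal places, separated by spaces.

θ = κ·ℓ = 0.5471 × 2.3197 = 1.26911 rad
ρ = (1 − cos θ)/κ = (1 − 0.29713)/0.5471 = 1.28471
z = sin θ / κ = 0.95484/0.5471 = 1.74527
x = ρ cos φ = 1.28471 × cos(275.62°) = 0.12581
y = ρ sin φ = 1.28471 × sin(275.62°) = -1.27854

0.126 -1.279 1.745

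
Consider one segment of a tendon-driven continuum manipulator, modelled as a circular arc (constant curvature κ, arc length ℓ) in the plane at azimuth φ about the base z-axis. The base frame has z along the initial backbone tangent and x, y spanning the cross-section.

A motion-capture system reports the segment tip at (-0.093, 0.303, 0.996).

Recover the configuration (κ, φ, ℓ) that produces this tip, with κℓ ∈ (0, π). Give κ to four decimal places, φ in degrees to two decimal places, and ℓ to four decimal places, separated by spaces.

ρ = √(x²+y²) = √(-0.093² + 0.303²) = 0.31695
φ = atan2(y, x) mod 360° = atan2(0.303, -0.093) = 107.0629°
|p|² = ρ² + z² = 0.31695² + 0.996² = 1.09247
κ = 2ρ / |p|² = 2×0.31695 / 1.09247 = 0.58024
θ = 2·atan2(ρ, z) = 2·atan2(0.31695, 0.996) = 0.61618 rad
ℓ = θ/κ = 0.61618/0.58024 = 1.06194

0.5802 107.06 1.0619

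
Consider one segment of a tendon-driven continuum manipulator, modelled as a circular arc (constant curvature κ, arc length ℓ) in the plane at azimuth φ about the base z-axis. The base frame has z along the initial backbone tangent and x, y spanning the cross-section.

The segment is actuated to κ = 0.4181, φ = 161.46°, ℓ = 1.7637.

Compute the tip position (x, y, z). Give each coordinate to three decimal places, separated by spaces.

-0.589 0.198 1.608

θ = κ·ℓ = 0.4181 × 1.7637 = 0.73740 rad
ρ = (1 − cos θ)/κ = (1 − 0.74022)/0.4181 = 0.62134
z = sin θ / κ = 0.67237/0.4181 = 1.60815
x = ρ cos φ = 0.62134 × cos(161.46°) = -0.58909
y = ρ sin φ = 0.62134 × sin(161.46°) = 0.19757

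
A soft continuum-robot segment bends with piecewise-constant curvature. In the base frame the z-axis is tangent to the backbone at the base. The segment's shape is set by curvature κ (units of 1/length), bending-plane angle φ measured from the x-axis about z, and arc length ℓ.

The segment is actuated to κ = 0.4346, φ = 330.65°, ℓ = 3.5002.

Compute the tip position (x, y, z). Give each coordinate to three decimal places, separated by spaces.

1.906 -1.072 2.298

θ = κ·ℓ = 0.4346 × 3.5002 = 1.52119 rad
ρ = (1 − cos θ)/κ = (1 − 0.04959)/0.4346 = 2.18686
z = sin θ / κ = 0.99877/0.4346 = 2.29814
x = ρ cos φ = 2.18686 × cos(330.65°) = 1.90616
y = ρ sin φ = 2.18686 × sin(330.65°) = -1.07188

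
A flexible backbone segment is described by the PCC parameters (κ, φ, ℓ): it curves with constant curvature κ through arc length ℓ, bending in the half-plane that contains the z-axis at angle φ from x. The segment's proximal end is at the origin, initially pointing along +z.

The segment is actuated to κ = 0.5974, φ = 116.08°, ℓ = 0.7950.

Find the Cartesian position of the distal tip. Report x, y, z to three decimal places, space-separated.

-0.081 0.166 0.765

θ = κ·ℓ = 0.5974 × 0.7950 = 0.47493 rad
ρ = (1 − cos θ)/κ = (1 − 0.88932)/0.5974 = 0.18526
z = sin θ / κ = 0.45728/0.5974 = 0.76545
x = ρ cos φ = 0.18526 × cos(116.08°) = -0.08145
y = ρ sin φ = 0.18526 × sin(116.08°) = 0.16640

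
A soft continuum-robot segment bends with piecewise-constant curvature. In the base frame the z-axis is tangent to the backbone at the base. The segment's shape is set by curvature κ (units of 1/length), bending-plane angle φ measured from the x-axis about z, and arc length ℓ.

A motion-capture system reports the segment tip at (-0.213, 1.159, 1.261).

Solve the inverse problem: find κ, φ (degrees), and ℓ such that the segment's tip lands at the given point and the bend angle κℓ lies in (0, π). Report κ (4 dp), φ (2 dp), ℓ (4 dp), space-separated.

ρ = √(x²+y²) = √(-0.213² + 1.159²) = 1.17841
φ = atan2(y, x) mod 360° = atan2(1.159, -0.213) = 100.4136°
|p|² = ρ² + z² = 1.17841² + 1.261² = 2.97877
κ = 2ρ / |p|² = 2×1.17841 / 2.97877 = 0.79121
θ = 2·atan2(ρ, z) = 2·atan2(1.17841, 1.261) = 1.50311 rad
ℓ = θ/κ = 1.50311/0.79121 = 1.89977

0.7912 100.41 1.8998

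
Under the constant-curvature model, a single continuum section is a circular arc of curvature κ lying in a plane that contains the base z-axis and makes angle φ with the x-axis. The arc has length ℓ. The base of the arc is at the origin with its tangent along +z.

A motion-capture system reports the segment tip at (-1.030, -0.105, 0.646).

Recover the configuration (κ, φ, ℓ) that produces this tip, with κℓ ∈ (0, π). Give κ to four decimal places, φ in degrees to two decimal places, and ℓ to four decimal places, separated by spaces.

ρ = √(x²+y²) = √(-1.030² + -0.105²) = 1.03534
φ = atan2(y, x) mod 360° = atan2(-0.105, -1.030) = 185.8207°
|p|² = ρ² + z² = 1.03534² + 0.646² = 1.48924
κ = 2ρ / |p|² = 2×1.03534 / 1.48924 = 1.39042
θ = 2·atan2(ρ, z) = 2·atan2(1.03534, 0.646) = 2.02590 rad
ℓ = θ/κ = 2.02590/1.39042 = 1.45704

1.3904 185.82 1.4570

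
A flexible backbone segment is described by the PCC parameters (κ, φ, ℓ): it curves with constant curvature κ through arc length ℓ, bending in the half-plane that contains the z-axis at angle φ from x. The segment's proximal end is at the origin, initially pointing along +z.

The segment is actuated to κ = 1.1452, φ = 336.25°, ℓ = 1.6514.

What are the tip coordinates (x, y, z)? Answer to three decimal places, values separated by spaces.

θ = κ·ℓ = 1.1452 × 1.6514 = 1.89118 rad
ρ = (1 − cos θ)/κ = (1 − -0.31493)/1.1452 = 1.14821
z = sin θ / κ = 0.94911/1.1452 = 0.82878
x = ρ cos φ = 1.14821 × cos(336.25°) = 1.05097
y = ρ sin φ = 1.14821 × sin(336.25°) = -0.46244

1.051 -0.462 0.829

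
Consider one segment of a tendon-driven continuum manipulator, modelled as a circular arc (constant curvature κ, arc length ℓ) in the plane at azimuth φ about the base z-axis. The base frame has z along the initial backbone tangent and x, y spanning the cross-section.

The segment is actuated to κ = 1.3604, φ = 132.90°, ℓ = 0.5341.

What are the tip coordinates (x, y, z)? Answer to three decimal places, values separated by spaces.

-0.126 0.136 0.488

θ = κ·ℓ = 1.3604 × 0.5341 = 0.72659 rad
ρ = (1 − cos θ)/κ = (1 − 0.74744)/1.3604 = 0.18565
z = sin θ / κ = 0.66432/1.3604 = 0.48833
x = ρ cos φ = 0.18565 × cos(132.90°) = -0.12637
y = ρ sin φ = 0.18565 × sin(132.90°) = 0.13600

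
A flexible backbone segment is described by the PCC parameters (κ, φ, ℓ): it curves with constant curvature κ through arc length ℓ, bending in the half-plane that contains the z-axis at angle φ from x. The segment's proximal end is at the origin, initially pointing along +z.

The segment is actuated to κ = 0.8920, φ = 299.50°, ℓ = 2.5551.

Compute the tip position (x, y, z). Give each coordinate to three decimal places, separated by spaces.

θ = κ·ℓ = 0.8920 × 2.5551 = 2.27915 rad
ρ = (1 − cos θ)/κ = (1 − -0.65058)/0.8920 = 1.85043
z = sin θ / κ = 0.75943/0.8920 = 0.85138
x = ρ cos φ = 1.85043 × cos(299.50°) = 0.91120
y = ρ sin φ = 1.85043 × sin(299.50°) = -1.61053

0.911 -1.611 0.851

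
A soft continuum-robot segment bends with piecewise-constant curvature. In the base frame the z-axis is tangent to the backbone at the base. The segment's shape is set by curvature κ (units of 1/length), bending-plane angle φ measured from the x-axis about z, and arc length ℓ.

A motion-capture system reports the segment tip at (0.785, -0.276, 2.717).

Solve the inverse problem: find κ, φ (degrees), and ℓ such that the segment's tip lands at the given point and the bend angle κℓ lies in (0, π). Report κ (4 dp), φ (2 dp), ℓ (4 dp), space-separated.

0.2061 340.63 2.8838

ρ = √(x²+y²) = √(0.785² + -0.276²) = 0.83211
φ = atan2(y, x) mod 360° = atan2(-0.276, 0.785) = 340.6287°
|p|² = ρ² + z² = 0.83211² + 2.717² = 8.07449
κ = 2ρ / |p|² = 2×0.83211 / 8.07449 = 0.20611
θ = 2·atan2(ρ, z) = 2·atan2(0.83211, 2.717) = 0.59438 rad
ℓ = θ/κ = 0.59438/0.20611 = 2.88383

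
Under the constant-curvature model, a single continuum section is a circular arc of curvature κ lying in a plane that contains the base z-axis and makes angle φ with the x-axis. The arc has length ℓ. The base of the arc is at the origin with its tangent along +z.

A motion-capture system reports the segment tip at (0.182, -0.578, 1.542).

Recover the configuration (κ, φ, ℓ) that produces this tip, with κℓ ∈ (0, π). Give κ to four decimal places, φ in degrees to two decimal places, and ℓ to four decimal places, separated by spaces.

ρ = √(x²+y²) = √(0.182² + -0.578²) = 0.60598
φ = atan2(y, x) mod 360° = atan2(-0.578, 0.182) = 287.4781°
|p|² = ρ² + z² = 0.60598² + 1.542² = 2.74497
κ = 2ρ / |p|² = 2×0.60598 / 2.74497 = 0.44152
θ = 2·atan2(ρ, z) = 2·atan2(0.60598, 1.542) = 0.74888 rad
ℓ = θ/κ = 0.74888/0.44152 = 1.69615

0.4415 287.48 1.6962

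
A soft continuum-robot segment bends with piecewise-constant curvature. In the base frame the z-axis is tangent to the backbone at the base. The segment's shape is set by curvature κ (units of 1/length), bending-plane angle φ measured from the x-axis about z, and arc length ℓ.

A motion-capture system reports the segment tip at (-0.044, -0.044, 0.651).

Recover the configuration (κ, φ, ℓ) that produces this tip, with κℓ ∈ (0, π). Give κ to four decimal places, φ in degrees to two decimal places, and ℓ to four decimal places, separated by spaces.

ρ = √(x²+y²) = √(-0.044² + -0.044²) = 0.06223
φ = atan2(y, x) mod 360° = atan2(-0.044, -0.044) = 225.0000°
|p|² = ρ² + z² = 0.06223² + 0.651² = 0.42767
κ = 2ρ / |p|² = 2×0.06223 / 0.42767 = 0.29100
θ = 2·atan2(ρ, z) = 2·atan2(0.06223, 0.651) = 0.19059 rad
ℓ = θ/κ = 0.19059/0.29100 = 0.65496

0.2910 225.00 0.6550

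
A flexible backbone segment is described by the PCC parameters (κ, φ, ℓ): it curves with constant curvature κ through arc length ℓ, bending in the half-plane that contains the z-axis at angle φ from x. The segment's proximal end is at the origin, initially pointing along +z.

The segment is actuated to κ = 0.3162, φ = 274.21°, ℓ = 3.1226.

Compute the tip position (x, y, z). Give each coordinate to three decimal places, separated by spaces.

θ = κ·ℓ = 0.3162 × 3.1226 = 0.98737 rad
ρ = (1 − cos θ)/κ = (1 − 0.55089)/0.3162 = 1.42034
z = sin θ / κ = 0.83458/0.3162 = 2.63940
x = ρ cos φ = 1.42034 × cos(274.21°) = 0.10427
y = ρ sin φ = 1.42034 × sin(274.21°) = -1.41650

0.104 -1.417 2.639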